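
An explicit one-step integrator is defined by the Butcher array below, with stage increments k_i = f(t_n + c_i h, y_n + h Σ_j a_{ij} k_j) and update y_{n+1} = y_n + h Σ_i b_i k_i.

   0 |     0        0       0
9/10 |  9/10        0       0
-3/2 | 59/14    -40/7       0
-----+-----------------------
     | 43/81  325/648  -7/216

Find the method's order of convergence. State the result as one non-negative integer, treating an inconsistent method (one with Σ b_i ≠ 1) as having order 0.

b = (43/81, 325/648, -7/216)
c = (0, 9/10, -3/2)
Ac = (0, 0, -36/7)
Σ b_i: 43/81·1 + 325/648·1 + (-7/216)·1 = 1 ✓
b·c: 325/648·9/10 + (-7/216)·(-3/2) = 1/2 ✓
b·c²: 325/648·81/100 + (-7/216)·9/4 = 1/3 ✓
b·Ac: (-7/216)·(-36/7) = 1/6 ✓; 3 stages ⇒ order 3.

3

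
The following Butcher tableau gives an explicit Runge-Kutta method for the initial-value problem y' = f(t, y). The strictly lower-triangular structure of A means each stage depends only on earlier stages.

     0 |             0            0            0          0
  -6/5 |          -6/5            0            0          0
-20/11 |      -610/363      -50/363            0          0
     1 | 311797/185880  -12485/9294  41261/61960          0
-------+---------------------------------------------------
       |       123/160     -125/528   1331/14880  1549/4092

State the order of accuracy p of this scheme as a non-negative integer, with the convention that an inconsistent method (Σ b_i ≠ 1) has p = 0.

4

b = (123/160, -125/528, 1331/14880, 1549/4092)
c = (0, -6/5, -20/11, 1)
Ac = (0, 0, 20/121, 1243/3098)
Σ b_i: 123/160·1 + (-125/528)·1 + 1331/14880·1 + 1549/4092·1 = 1 ✓
b·c: (-125/528)·(-6/5) + 1331/14880·(-20/11) + 1549/4092·1 = 1/2 ✓
b·c²: (-125/528)·36/25 + 1331/14880·400/121 + 1549/4092·1 = 1/3 ✓
b·Ac: 1331/14880·20/121 + 1549/4092·1243/3098 = 1/6 ✓
b·c³: (-125/528)·(-216/125) + 1331/14880·(-8000/1331) + 1549/4092·1 = 1/4 ✓
b·(c∘Ac): 1331/14880·(-400/1331) + 1549/4092·1243/3098 = 1/8 ✓
b·Ac²: 1331/14880·(-24/121) + 1549/4092·2068/7745 = 1/12 ✓
b·A²c: 1549/4092·341/3098 = 1/24 ✓; 4 stages ⇒ order 4.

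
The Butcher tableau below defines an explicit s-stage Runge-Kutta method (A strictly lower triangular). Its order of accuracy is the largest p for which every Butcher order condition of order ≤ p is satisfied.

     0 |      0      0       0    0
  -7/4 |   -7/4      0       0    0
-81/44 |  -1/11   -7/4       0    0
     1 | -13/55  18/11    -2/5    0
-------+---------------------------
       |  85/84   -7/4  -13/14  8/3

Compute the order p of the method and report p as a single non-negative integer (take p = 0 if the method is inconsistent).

b = (85/84, -7/4, -13/14, 8/3)
c = (0, -7/4, -81/44, 1)
Ac = (0, 0, 49/16, -117/55)
Σ b_i: 85/84·1 + (-7/4)·1 + (-13/14)·1 + 8/3·1 = 1 ✓
b·c: (-7/4)·(-7/4) + (-13/14)·(-81/44) + 8/3·1 = 27493/3696 ≠ 1/2 ⇒ order 1.

1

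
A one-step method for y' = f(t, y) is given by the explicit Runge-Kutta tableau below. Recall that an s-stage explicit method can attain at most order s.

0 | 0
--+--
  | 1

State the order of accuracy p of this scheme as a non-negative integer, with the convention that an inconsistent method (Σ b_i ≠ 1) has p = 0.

1

b = (1)
c = (0)
Σ b_i: 1·1 = 1 ✓; 1 stage ⇒ order 1.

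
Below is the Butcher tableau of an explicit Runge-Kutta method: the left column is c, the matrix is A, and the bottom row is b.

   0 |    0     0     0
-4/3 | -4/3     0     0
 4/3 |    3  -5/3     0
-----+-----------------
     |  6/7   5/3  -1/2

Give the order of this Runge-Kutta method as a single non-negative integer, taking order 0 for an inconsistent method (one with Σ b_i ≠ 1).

b = (6/7, 5/3, -1/2)
c = (0, -4/3, 4/3)
Ac = (0, 0, 20/9)
Σ b_i: 6/7·1 + 5/3·1 + (-1/2)·1 = 85/42 ≠ 1 ⇒ order 0.

0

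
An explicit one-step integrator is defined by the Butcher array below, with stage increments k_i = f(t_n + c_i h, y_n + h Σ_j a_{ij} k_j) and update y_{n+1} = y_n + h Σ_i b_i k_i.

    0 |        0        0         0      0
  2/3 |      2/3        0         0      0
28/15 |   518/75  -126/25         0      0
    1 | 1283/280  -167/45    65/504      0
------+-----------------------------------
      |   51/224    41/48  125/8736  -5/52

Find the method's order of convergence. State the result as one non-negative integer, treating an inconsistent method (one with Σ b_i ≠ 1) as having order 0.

4

b = (51/224, 41/48, 125/8736, -5/52)
c = (0, 2/3, 28/15, 1)
Ac = (0, 0, -84/25, -67/30)
Σ b_i: 51/224·1 + 41/48·1 + 125/8736·1 + (-5/52)·1 = 1 ✓
b·c: 41/48·2/3 + 125/8736·28/15 + (-5/52)·1 = 1/2 ✓
b·c²: 41/48·4/9 + 125/8736·784/225 + (-5/52)·1 = 1/3 ✓
b·Ac: 125/8736·(-84/25) + (-5/52)·(-67/30) = 1/6 ✓
b·c³: 41/48·8/27 + 125/8736·21952/3375 + (-5/52)·1 = 1/4 ✓
b·(c∘Ac): 125/8736·(-784/125) + (-5/52)·(-67/30) = 1/8 ✓
b·Ac²: 125/8736·(-56/25) + (-5/52)·(-6/5) = 1/12 ✓
b·A²c: (-5/52)·(-13/30) = 1/24 ✓; 4 stages ⇒ order 4.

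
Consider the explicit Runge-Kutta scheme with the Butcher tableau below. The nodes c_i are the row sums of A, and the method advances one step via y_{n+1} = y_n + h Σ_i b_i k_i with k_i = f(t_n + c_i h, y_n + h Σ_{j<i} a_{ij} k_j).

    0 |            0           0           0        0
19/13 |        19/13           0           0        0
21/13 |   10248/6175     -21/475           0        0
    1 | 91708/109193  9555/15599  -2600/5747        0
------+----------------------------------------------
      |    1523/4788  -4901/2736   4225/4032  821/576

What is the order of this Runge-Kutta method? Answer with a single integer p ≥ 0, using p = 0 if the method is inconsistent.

b = (1523/4788, -4901/2736, 4225/4032, 821/576)
c = (0, 19/13, 21/13, 1)
Ac = (0, 0, -21/325, 135/821)
Σ b_i: 1523/4788·1 + (-4901/2736)·1 + 4225/4032·1 + 821/576·1 = 1 ✓
b·c: (-4901/2736)·19/13 + 4225/4032·21/13 + 821/576·1 = 1/2 ✓
b·c²: (-4901/2736)·361/169 + 4225/4032·441/169 + 821/576·1 = 1/3 ✓
b·Ac: 4225/4032·(-21/325) + 821/576·135/821 = 1/6 ✓
b·c³: (-4901/2736)·6859/2197 + 4225/4032·9261/2197 + 821/576·1 = 1/4 ✓
b·(c∘Ac): 4225/4032·(-441/4225) + 821/576·135/821 = 1/8 ✓
b·Ac²: 4225/4032·(-399/4225) + 821/576·105/821 = 1/12 ✓
b·A²c: 821/576·24/821 = 1/24 ✓; 4 stages ⇒ order 4.

4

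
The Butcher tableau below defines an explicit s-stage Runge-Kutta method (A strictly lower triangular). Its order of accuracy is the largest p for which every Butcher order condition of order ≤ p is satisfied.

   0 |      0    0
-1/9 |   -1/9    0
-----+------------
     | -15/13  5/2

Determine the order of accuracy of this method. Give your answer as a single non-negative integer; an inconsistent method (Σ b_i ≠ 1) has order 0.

b = (-15/13, 5/2)
c = (0, -1/9)
Σ b_i: (-15/13)·1 + 5/2·1 = 35/26 ≠ 1 ⇒ order 0.

0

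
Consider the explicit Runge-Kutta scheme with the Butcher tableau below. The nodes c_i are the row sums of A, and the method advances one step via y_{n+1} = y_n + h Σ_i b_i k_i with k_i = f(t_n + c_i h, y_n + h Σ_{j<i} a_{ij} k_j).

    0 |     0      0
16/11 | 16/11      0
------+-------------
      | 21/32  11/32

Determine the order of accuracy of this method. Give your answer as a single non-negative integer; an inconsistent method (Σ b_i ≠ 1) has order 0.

2

b = (21/32, 11/32)
c = (0, 16/11)
Σ b_i: 21/32·1 + 11/32·1 = 1 ✓
b·c: 11/32·16/11 = 1/2 ✓; 2 stages ⇒ order 2.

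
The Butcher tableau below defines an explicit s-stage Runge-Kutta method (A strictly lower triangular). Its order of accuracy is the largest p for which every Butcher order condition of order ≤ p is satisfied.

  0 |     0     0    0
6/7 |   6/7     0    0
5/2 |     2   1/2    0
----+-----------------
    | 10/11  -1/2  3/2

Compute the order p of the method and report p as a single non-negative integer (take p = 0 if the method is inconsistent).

b = (10/11, -1/2, 3/2)
c = (0, 6/7, 5/2)
Ac = (0, 0, 3/7)
Σ b_i: 10/11·1 + (-1/2)·1 + 3/2·1 = 21/11 ≠ 1 ⇒ order 0.

0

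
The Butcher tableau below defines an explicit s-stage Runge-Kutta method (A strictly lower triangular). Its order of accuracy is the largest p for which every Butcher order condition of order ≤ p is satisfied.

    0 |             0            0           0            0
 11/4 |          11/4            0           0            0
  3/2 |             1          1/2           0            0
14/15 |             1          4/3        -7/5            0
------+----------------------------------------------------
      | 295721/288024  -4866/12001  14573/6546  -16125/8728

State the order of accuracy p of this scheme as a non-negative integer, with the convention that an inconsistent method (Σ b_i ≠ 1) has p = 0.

b = (295721/288024, -4866/12001, 14573/6546, -16125/8728)
c = (0, 11/4, 3/2, 14/15)
Ac = (0, 0, 11/8, 47/30)
Σ b_i: 295721/288024·1 + (-4866/12001)·1 + 14573/6546·1 + (-16125/8728)·1 = 1 ✓
b·c: (-4866/12001)·11/4 + 14573/6546·3/2 + (-16125/8728)·14/15 = 1/2 ✓
b·c²: (-4866/12001)·121/16 + 14573/6546·9/4 + (-16125/8728)·196/225 = 1/3 ✓
b·Ac: 14573/6546·11/8 + (-16125/8728)·47/30 = 1/6 ✓
b·c³: (-4866/12001)·1331/64 + 14573/6546·27/8 + (-16125/8728)·2744/3375 = -760679/314208 ≠ 1/4 ⇒ order 3.
b·(c∘Ac): 14573/6546·33/16 + (-16125/8728)·329/225 = 197969/104736 ≠ 1/8
b·Ac²: 14573/6546·121/32 + (-16125/8728)·104/15 = -919867/209472 ≠ 1/12
b·A²c: (-16125/8728)·(-77/40) = 248325/69824 ≠ 1/24

3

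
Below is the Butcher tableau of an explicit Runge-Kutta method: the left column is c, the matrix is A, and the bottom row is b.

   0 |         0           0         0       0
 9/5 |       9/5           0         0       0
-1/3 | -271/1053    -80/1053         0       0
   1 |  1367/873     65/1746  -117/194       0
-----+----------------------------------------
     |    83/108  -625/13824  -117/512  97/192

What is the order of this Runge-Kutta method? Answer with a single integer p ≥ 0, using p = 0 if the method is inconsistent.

b = (83/108, -625/13824, -117/512, 97/192)
c = (0, 9/5, -1/3, 1)
Ac = (0, 0, -16/117, 26/97)
Σ b_i: 83/108·1 + (-625/13824)·1 + (-117/512)·1 + 97/192·1 = 1 ✓
b·c: (-625/13824)·9/5 + (-117/512)·(-1/3) + 97/192·1 = 1/2 ✓
b·c²: (-625/13824)·81/25 + (-117/512)·1/9 + 97/192·1 = 1/3 ✓
b·Ac: (-117/512)·(-16/117) + 97/192·26/97 = 1/6 ✓
b·c³: (-625/13824)·729/125 + (-117/512)·(-1/27) + 97/192·1 = 1/4 ✓
b·(c∘Ac): (-117/512)·16/351 + 97/192·26/97 = 1/8 ✓
b·Ac²: (-117/512)·(-16/65) + 97/192·26/485 = 1/12 ✓
b·A²c: 97/192·8/97 = 1/24 ✓; 4 stages ⇒ order 4.

4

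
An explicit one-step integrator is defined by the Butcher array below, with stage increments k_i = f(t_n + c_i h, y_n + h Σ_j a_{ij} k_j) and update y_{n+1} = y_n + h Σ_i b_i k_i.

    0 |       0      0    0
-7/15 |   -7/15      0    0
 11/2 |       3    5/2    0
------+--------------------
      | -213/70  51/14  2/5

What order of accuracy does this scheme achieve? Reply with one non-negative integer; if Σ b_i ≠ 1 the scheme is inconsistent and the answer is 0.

2

b = (-213/70, 51/14, 2/5)
c = (0, -7/15, 11/2)
Ac = (0, 0, -7/6)
Σ b_i: (-213/70)·1 + 51/14·1 + 2/5·1 = 1 ✓
b·c: 51/14·(-7/15) + 2/5·11/2 = 1/2 ✓
b·c²: 51/14·49/225 + 2/5·121/4 = 967/75 ≠ 1/3 ⇒ order 2.
b·Ac: 2/5·(-7/6) = -7/15 ≠ 1/6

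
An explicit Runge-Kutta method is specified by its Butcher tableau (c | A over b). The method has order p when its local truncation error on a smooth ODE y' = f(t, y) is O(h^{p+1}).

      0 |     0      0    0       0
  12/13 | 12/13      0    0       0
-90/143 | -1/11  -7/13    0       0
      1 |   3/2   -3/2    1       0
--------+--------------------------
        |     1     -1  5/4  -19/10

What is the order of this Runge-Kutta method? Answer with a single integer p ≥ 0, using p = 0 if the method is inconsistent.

b = (1, -1, 5/4, -19/10)
c = (0, 12/13, -90/143, 1)
Ac = (0, 0, -84/169, -288/143)
Σ b_i: 1·1 + (-1)·1 + 5/4·1 + (-19/10)·1 = -13/20 ≠ 1 ⇒ order 0.

0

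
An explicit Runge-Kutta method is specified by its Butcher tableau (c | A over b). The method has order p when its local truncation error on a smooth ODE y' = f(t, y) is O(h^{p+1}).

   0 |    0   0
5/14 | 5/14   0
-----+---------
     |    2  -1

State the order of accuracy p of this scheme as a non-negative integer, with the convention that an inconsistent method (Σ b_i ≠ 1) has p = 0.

1

b = (2, -1)
c = (0, 5/14)
Σ b_i: 2·1 + (-1)·1 = 1 ✓
b·c: (-1)·5/14 = -5/14 ≠ 1/2 ⇒ order 1.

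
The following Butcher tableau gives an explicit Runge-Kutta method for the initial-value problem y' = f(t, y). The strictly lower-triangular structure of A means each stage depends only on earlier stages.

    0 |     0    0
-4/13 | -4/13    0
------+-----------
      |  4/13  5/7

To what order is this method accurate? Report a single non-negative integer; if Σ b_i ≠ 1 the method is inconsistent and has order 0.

b = (4/13, 5/7)
c = (0, -4/13)
Σ b_i: 4/13·1 + 5/7·1 = 93/91 ≠ 1 ⇒ order 0.

0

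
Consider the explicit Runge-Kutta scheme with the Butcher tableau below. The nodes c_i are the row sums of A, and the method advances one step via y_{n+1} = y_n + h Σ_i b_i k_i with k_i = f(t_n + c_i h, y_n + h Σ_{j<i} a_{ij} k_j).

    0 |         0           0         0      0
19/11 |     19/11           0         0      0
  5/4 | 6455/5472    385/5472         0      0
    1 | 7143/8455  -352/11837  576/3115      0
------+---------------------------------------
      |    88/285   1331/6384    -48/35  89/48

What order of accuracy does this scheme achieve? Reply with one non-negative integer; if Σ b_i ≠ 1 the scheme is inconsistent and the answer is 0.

4

b = (88/285, 1331/6384, -48/35, 89/48)
c = (0, 19/11, 5/4, 1)
Ac = (0, 0, 35/288, 16/89)
Σ b_i: 88/285·1 + 1331/6384·1 + (-48/35)·1 + 89/48·1 = 1 ✓
b·c: 1331/6384·19/11 + (-48/35)·5/4 + 89/48·1 = 1/2 ✓
b·c²: 1331/6384·361/121 + (-48/35)·25/16 + 89/48·1 = 1/3 ✓
b·Ac: (-48/35)·35/288 + 89/48·16/89 = 1/6 ✓
b·c³: 1331/6384·6859/1331 + (-48/35)·125/64 + 89/48·1 = 1/4 ✓
b·(c∘Ac): (-48/35)·175/1152 + 89/48·16/89 = 1/8 ✓
b·Ac²: (-48/35)·665/3168 + 89/48·196/979 = 1/12 ✓
b·A²c: 89/48·2/89 = 1/24 ✓; 4 stages ⇒ order 4.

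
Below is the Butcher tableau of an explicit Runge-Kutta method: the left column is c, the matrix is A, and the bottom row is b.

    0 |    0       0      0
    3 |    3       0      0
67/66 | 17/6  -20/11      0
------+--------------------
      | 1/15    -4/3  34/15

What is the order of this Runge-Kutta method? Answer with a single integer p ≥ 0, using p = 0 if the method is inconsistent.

1

b = (1/15, -4/3, 34/15)
c = (0, 3, 67/66)
Ac = (0, 0, -60/11)
Σ b_i: 1/15·1 + (-4/3)·1 + 34/15·1 = 1 ✓
b·c: (-4/3)·3 + 34/15·67/66 = -841/495 ≠ 1/2 ⇒ order 1.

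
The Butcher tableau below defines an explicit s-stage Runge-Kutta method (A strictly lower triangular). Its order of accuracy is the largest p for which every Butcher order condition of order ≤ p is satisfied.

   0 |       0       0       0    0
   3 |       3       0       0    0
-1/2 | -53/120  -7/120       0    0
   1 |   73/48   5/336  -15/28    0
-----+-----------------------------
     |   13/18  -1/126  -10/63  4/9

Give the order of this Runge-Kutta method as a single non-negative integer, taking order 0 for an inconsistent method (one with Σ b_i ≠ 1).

4

b = (13/18, -1/126, -10/63, 4/9)
c = (0, 3, -1/2, 1)
Ac = (0, 0, -7/40, 5/16)
Σ b_i: 13/18·1 + (-1/126)·1 + (-10/63)·1 + 4/9·1 = 1 ✓
b·c: (-1/126)·3 + (-10/63)·(-1/2) + 4/9·1 = 1/2 ✓
b·c²: (-1/126)·9 + (-10/63)·1/4 + 4/9·1 = 1/3 ✓
b·Ac: (-10/63)·(-7/40) + 4/9·5/16 = 1/6 ✓
b·c³: (-1/126)·27 + (-10/63)·(-1/8) + 4/9·1 = 1/4 ✓
b·(c∘Ac): (-10/63)·7/80 + 4/9·5/16 = 1/8 ✓
b·Ac²: (-10/63)·(-21/40) = 1/12 ✓
b·A²c: 4/9·3/32 = 1/24 ✓; 4 stages ⇒ order 4.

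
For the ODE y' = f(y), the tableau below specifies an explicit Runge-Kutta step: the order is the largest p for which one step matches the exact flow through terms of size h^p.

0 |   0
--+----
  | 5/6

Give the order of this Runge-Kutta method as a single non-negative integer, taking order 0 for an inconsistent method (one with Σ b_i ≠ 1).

0

b = (5/6)
c = (0)
Σ b_i: 5/6·1 = 5/6 ≠ 1 ⇒ order 0.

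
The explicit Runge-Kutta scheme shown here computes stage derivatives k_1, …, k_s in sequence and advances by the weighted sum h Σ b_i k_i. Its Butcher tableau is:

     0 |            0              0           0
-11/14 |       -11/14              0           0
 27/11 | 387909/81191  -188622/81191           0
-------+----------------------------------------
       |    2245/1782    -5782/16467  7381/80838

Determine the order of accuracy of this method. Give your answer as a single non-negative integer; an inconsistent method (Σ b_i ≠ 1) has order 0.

3

b = (2245/1782, -5782/16467, 7381/80838)
c = (0, -11/14, 27/11)
Ac = (0, 0, 13473/7381)
Σ b_i: 2245/1782·1 + (-5782/16467)·1 + 7381/80838·1 = 1 ✓
b·c: (-5782/16467)·(-11/14) + 7381/80838·27/11 = 1/2 ✓
b·c²: (-5782/16467)·121/196 + 7381/80838·729/121 = 1/3 ✓
b·Ac: 7381/80838·13473/7381 = 1/6 ✓; 3 stages ⇒ order 3.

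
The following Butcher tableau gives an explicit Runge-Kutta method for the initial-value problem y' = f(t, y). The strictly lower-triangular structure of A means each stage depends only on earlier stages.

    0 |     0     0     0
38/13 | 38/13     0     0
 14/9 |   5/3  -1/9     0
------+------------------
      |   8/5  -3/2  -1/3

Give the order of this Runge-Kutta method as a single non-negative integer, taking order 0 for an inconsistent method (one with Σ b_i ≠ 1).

0

b = (8/5, -3/2, -1/3)
c = (0, 38/13, 14/9)
Ac = (0, 0, -38/117)
Σ b_i: 8/5·1 + (-3/2)·1 + (-1/3)·1 = -7/30 ≠ 1 ⇒ order 0.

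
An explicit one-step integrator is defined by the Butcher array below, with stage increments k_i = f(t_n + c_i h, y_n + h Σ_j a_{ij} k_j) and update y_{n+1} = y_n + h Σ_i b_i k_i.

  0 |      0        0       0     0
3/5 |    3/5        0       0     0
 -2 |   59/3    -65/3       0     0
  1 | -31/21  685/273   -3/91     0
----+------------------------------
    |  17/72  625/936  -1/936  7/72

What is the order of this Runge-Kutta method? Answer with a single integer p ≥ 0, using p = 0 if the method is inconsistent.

4

b = (17/72, 625/936, -1/936, 7/72)
c = (0, 3/5, -2, 1)
Ac = (0, 0, -13, 11/7)
Σ b_i: 17/72·1 + 625/936·1 + (-1/936)·1 + 7/72·1 = 1 ✓
b·c: 625/936·3/5 + (-1/936)·(-2) + 7/72·1 = 1/2 ✓
b·c²: 625/936·9/25 + (-1/936)·4 + 7/72·1 = 1/3 ✓
b·Ac: (-1/936)·(-13) + 7/72·11/7 = 1/6 ✓
b·c³: 625/936·27/125 + (-1/936)·(-8) + 7/72·1 = 1/4 ✓
b·(c∘Ac): (-1/936)·26 + 7/72·11/7 = 1/8 ✓
b·Ac²: (-1/936)·(-39/5) + 7/72·27/35 = 1/12 ✓
b·A²c: 7/72·3/7 = 1/24 ✓; 4 stages ⇒ order 4.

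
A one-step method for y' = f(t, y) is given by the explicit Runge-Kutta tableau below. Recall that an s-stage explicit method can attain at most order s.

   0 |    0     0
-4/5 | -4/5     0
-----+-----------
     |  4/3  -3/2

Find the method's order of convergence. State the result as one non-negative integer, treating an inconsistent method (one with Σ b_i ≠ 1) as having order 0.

b = (4/3, -3/2)
c = (0, -4/5)
Σ b_i: 4/3·1 + (-3/2)·1 = -1/6 ≠ 1 ⇒ order 0.

0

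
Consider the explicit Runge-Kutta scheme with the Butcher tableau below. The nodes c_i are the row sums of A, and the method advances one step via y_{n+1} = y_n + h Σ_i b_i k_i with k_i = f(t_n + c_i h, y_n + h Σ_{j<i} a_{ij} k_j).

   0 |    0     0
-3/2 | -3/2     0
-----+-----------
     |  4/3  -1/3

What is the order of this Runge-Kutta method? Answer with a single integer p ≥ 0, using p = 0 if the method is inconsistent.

2

b = (4/3, -1/3)
c = (0, -3/2)
Σ b_i: 4/3·1 + (-1/3)·1 = 1 ✓
b·c: (-1/3)·(-3/2) = 1/2 ✓; 2 stages ⇒ order 2.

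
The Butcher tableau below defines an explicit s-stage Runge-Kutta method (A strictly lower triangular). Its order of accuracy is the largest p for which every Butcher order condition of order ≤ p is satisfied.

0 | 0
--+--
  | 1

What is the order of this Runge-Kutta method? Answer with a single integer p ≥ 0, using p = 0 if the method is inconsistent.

1

b = (1)
c = (0)
Σ b_i: 1·1 = 1 ✓; 1 stage ⇒ order 1.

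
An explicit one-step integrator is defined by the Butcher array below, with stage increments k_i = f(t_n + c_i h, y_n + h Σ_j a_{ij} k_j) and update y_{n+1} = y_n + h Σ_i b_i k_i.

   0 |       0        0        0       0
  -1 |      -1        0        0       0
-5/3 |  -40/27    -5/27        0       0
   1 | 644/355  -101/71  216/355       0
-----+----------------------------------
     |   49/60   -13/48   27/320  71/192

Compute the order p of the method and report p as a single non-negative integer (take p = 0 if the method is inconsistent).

b = (49/60, -13/48, 27/320, 71/192)
c = (0, -1, -5/3, 1)
Ac = (0, 0, 5/27, 29/71)
Σ b_i: 49/60·1 + (-13/48)·1 + 27/320·1 + 71/192·1 = 1 ✓
b·c: (-13/48)·(-1) + 27/320·(-5/3) + 71/192·1 = 1/2 ✓
b·c²: (-13/48)·1 + 27/320·25/9 + 71/192·1 = 1/3 ✓
b·Ac: 27/320·5/27 + 71/192·29/71 = 1/6 ✓
b·c³: (-13/48)·(-1) + 27/320·(-125/27) + 71/192·1 = 1/4 ✓
b·(c∘Ac): 27/320·(-25/81) + 71/192·29/71 = 1/8 ✓
b·Ac²: 27/320·(-5/27) + 71/192·19/71 = 1/12 ✓
b·A²c: 71/192·8/71 = 1/24 ✓; 4 stages ⇒ order 4.

4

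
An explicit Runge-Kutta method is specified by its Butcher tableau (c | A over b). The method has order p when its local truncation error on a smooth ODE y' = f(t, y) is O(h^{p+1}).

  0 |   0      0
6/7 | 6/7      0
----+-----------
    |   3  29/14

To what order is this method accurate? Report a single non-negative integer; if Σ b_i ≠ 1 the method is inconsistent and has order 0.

b = (3, 29/14)
c = (0, 6/7)
Σ b_i: 3·1 + 29/14·1 = 71/14 ≠ 1 ⇒ order 0.

0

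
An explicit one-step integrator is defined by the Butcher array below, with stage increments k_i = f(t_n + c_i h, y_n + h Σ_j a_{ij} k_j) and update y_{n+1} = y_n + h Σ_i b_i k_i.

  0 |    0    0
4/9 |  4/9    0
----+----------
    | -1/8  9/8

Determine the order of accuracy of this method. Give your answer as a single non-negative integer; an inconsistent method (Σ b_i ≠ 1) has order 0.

2

b = (-1/8, 9/8)
c = (0, 4/9)
Σ b_i: (-1/8)·1 + 9/8·1 = 1 ✓
b·c: 9/8·4/9 = 1/2 ✓; 2 stages ⇒ order 2.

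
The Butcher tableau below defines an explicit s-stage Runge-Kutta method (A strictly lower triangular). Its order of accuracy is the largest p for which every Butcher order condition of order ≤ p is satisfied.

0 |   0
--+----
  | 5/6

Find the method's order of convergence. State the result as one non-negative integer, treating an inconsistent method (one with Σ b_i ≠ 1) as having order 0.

b = (5/6)
c = (0)
Σ b_i: 5/6·1 = 5/6 ≠ 1 ⇒ order 0.

0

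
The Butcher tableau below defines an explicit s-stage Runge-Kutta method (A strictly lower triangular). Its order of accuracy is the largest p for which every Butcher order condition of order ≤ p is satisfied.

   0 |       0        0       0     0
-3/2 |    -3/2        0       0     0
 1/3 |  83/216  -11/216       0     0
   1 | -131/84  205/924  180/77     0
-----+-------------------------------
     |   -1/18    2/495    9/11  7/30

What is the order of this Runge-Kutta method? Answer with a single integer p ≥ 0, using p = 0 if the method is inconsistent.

4

b = (-1/18, 2/495, 9/11, 7/30)
c = (0, -3/2, 1/3, 1)
Ac = (0, 0, 11/144, 25/56)
Σ b_i: (-1/18)·1 + 2/495·1 + 9/11·1 + 7/30·1 = 1 ✓
b·c: 2/495·(-3/2) + 9/11·1/3 + 7/30·1 = 1/2 ✓
b·c²: 2/495·9/4 + 9/11·1/9 + 7/30·1 = 1/3 ✓
b·Ac: 9/11·11/144 + 7/30·25/56 = 1/6 ✓
b·c³: 2/495·(-27/8) + 9/11·1/27 + 7/30·1 = 1/4 ✓
b·(c∘Ac): 9/11·11/432 + 7/30·25/56 = 1/8 ✓
b·Ac²: 9/11·(-11/96) + 7/30·85/112 = 1/12 ✓
b·A²c: 7/30·5/28 = 1/24 ✓; 4 stages ⇒ order 4.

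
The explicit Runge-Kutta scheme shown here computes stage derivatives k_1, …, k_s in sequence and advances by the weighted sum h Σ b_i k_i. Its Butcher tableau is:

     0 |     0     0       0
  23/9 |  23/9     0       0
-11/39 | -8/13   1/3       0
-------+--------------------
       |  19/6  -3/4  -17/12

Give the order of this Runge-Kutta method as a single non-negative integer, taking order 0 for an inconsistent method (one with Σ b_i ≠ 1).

1

b = (19/6, -3/4, -17/12)
c = (0, 23/9, -11/39)
Ac = (0, 0, 23/27)
Σ b_i: 19/6·1 + (-3/4)·1 + (-17/12)·1 = 1 ✓
b·c: (-3/4)·23/9 + (-17/12)·(-11/39) = -355/234 ≠ 1/2 ⇒ order 1.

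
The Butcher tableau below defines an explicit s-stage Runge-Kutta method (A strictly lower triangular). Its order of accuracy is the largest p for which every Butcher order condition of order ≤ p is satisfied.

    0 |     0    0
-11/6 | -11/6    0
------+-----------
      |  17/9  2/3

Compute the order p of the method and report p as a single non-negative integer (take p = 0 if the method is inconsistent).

0

b = (17/9, 2/3)
c = (0, -11/6)
Σ b_i: 17/9·1 + 2/3·1 = 23/9 ≠ 1 ⇒ order 0.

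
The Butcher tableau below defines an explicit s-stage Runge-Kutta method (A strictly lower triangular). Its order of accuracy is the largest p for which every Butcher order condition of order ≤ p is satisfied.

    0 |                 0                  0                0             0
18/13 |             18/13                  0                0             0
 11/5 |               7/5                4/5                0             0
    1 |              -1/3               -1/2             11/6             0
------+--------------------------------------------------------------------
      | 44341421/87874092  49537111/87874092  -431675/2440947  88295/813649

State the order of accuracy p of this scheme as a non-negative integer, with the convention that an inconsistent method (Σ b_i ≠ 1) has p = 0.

3

b = (44341421/87874092, 49537111/87874092, -431675/2440947, 88295/813649)
c = (0, 18/13, 11/5, 1)
Ac = (0, 0, 72/65, 1303/390)
Σ b_i: 44341421/87874092·1 + 49537111/87874092·1 + (-431675/2440947)·1 + 88295/813649·1 = 1 ✓
b·c: 49537111/87874092·18/13 + (-431675/2440947)·11/5 + 88295/813649·1 = 1/2 ✓
b·c²: 49537111/87874092·324/169 + (-431675/2440947)·121/25 + 88295/813649·1 = 1/3 ✓
b·Ac: (-431675/2440947)·72/65 + 88295/813649·1303/390 = 1/6 ✓
b·c³: 49537111/87874092·5832/2197 + (-431675/2440947)·1331/125 + 88295/813649·1 = -44126986/158661555 ≠ 1/4 ⇒ order 3.
b·(c∘Ac): (-431675/2440947)·792/325 + 88295/813649·1303/390 = -4341251/63464622 ≠ 1/8
b·Ac²: (-431675/2440947)·1296/845 + 88295/813649·200639/25350 = 186475577/317323110 ≠ 1/12
b·A²c: 88295/813649·132/65 = 2330988/10577437 ≠ 1/24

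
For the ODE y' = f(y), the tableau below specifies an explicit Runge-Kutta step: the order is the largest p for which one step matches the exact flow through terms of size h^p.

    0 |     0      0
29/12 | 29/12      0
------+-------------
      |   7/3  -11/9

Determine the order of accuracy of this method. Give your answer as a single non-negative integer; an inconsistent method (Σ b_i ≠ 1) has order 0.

0

b = (7/3, -11/9)
c = (0, 29/12)
Σ b_i: 7/3·1 + (-11/9)·1 = 10/9 ≠ 1 ⇒ order 0.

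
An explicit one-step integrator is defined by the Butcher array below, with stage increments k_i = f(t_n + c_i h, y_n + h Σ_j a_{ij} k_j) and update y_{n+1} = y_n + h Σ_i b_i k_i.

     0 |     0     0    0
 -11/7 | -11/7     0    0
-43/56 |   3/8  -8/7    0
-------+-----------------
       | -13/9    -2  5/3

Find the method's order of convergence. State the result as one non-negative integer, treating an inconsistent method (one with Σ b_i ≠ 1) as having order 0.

b = (-13/9, -2, 5/3)
c = (0, -11/7, -43/56)
Ac = (0, 0, 88/49)
Σ b_i: (-13/9)·1 + (-2)·1 + 5/3·1 = -16/9 ≠ 1 ⇒ order 0.

0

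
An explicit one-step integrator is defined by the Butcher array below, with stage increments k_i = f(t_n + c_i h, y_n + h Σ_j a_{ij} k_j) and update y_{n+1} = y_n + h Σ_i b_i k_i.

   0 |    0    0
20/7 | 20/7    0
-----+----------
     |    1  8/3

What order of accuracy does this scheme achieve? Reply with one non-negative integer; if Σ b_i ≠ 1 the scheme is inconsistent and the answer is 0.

0

b = (1, 8/3)
c = (0, 20/7)
Σ b_i: 1·1 + 8/3·1 = 11/3 ≠ 1 ⇒ order 0.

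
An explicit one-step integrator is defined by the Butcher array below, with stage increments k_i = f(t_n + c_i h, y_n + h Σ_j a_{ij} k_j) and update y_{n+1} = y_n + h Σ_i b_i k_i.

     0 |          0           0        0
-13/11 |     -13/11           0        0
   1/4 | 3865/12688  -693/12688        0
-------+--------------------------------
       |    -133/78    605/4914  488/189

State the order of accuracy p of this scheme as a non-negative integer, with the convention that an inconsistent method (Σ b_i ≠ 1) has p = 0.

3

b = (-133/78, 605/4914, 488/189)
c = (0, -13/11, 1/4)
Ac = (0, 0, 63/976)
Σ b_i: (-133/78)·1 + 605/4914·1 + 488/189·1 = 1 ✓
b·c: 605/4914·(-13/11) + 488/189·1/4 = 1/2 ✓
b·c²: 605/4914·169/121 + 488/189·1/16 = 1/3 ✓
b·Ac: 488/189·63/976 = 1/6 ✓; 3 stages ⇒ order 3.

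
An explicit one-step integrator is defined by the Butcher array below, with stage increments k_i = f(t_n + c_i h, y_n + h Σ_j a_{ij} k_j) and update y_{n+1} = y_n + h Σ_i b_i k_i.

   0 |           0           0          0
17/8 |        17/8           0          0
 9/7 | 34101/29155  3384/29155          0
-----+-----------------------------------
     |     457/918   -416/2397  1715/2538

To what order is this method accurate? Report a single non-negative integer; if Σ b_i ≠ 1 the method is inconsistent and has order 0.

b = (457/918, -416/2397, 1715/2538)
c = (0, 17/8, 9/7)
Ac = (0, 0, 423/1715)
Σ b_i: 457/918·1 + (-416/2397)·1 + 1715/2538·1 = 1 ✓
b·c: (-416/2397)·17/8 + 1715/2538·9/7 = 1/2 ✓
b·c²: (-416/2397)·289/64 + 1715/2538·81/49 = 1/3 ✓
b·Ac: 1715/2538·423/1715 = 1/6 ✓; 3 stages ⇒ order 3.

3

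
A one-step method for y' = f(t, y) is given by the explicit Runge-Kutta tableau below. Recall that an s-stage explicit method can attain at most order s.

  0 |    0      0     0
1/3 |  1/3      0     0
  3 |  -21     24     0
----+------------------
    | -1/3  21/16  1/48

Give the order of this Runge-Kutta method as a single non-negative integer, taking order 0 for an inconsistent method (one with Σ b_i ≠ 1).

b = (-1/3, 21/16, 1/48)
c = (0, 1/3, 3)
Ac = (0, 0, 8)
Σ b_i: (-1/3)·1 + 21/16·1 + 1/48·1 = 1 ✓
b·c: 21/16·1/3 + 1/48·3 = 1/2 ✓
b·c²: 21/16·1/9 + 1/48·9 = 1/3 ✓
b·Ac: 1/48·8 = 1/6 ✓; 3 stages ⇒ order 3.

3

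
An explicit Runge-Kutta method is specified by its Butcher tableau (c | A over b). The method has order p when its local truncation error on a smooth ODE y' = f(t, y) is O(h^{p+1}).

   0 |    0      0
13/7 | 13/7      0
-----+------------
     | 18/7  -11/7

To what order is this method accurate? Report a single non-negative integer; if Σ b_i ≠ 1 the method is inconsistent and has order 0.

1

b = (18/7, -11/7)
c = (0, 13/7)
Σ b_i: 18/7·1 + (-11/7)·1 = 1 ✓
b·c: (-11/7)·13/7 = -143/49 ≠ 1/2 ⇒ order 1.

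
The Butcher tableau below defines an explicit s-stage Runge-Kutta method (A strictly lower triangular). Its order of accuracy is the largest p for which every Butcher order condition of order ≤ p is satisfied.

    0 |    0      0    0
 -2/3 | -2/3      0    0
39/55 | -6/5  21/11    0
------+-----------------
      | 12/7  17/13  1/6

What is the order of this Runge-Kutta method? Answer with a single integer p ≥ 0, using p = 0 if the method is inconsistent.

b = (12/7, 17/13, 1/6)
c = (0, -2/3, 39/55)
Ac = (0, 0, -14/11)
Σ b_i: 12/7·1 + 17/13·1 + 1/6·1 = 1741/546 ≠ 1 ⇒ order 0.

0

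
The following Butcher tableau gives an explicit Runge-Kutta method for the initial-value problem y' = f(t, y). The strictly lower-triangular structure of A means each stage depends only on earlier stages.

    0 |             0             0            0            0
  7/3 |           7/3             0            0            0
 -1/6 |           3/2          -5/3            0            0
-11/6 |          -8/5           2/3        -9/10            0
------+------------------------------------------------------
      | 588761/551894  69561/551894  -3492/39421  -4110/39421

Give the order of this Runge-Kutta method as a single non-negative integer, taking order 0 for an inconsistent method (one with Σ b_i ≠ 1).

3

b = (588761/551894, 69561/551894, -3492/39421, -4110/39421)
c = (0, 7/3, -1/6, -11/6)
Ac = (0, 0, -35/9, 307/180)
Σ b_i: 588761/551894·1 + 69561/551894·1 + (-3492/39421)·1 + (-4110/39421)·1 = 1 ✓
b·c: 69561/551894·7/3 + (-3492/39421)·(-1/6) + (-4110/39421)·(-11/6) = 1/2 ✓
b·c²: 69561/551894·49/9 + (-3492/39421)·1/36 + (-4110/39421)·121/36 = 1/3 ✓
b·Ac: (-3492/39421)·(-35/9) + (-4110/39421)·307/180 = 1/6 ✓
b·c³: 69561/551894·343/27 + (-3492/39421)·(-1/216) + (-4110/39421)·(-1331/216) = 3184643/1419156 ≠ 1/4 ⇒ order 3.
b·(c∘Ac): (-3492/39421)·35/54 + (-4110/39421)·(-3377/1080) = 381169/1419156 ≠ 1/8
b·Ac²: (-3492/39421)·(-245/27) + (-4110/39421)·3893/1080 = 607379/1419156 ≠ 1/12
b·A²c: (-4110/39421)·7/2 = -14385/39421 ≠ 1/24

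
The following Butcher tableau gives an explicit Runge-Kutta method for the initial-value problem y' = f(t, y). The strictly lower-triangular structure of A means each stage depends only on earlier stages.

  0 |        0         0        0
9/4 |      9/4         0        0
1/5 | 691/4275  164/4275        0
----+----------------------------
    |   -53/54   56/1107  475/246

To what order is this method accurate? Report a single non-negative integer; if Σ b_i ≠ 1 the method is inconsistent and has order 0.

3

b = (-53/54, 56/1107, 475/246)
c = (0, 9/4, 1/5)
Ac = (0, 0, 41/475)
Σ b_i: (-53/54)·1 + 56/1107·1 + 475/246·1 = 1 ✓
b·c: 56/1107·9/4 + 475/246·1/5 = 1/2 ✓
b·c²: 56/1107·81/16 + 475/246·1/25 = 1/3 ✓
b·Ac: 475/246·41/475 = 1/6 ✓; 3 stages ⇒ order 3.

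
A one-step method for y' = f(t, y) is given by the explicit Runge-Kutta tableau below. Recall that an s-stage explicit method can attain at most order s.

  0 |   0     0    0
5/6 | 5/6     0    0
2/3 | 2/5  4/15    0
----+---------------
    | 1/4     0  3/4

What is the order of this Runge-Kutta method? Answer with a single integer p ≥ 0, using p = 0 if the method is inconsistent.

b = (1/4, 0, 3/4)
c = (0, 5/6, 2/3)
Ac = (0, 0, 2/9)
Σ b_i: 1/4·1 + 3/4·1 = 1 ✓
b·c: 3/4·2/3 = 1/2 ✓
b·c²: 3/4·4/9 = 1/3 ✓
b·Ac: 3/4·2/9 = 1/6 ✓; 3 stages ⇒ order 3.

3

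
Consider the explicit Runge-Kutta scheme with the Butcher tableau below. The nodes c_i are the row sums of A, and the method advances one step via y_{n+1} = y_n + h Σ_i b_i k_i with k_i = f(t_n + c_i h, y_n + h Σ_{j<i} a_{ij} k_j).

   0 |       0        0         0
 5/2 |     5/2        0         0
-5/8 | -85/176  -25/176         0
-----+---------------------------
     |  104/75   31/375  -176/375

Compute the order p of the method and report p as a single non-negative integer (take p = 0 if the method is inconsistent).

3

b = (104/75, 31/375, -176/375)
c = (0, 5/2, -5/8)
Ac = (0, 0, -125/352)
Σ b_i: 104/75·1 + 31/375·1 + (-176/375)·1 = 1 ✓
b·c: 31/375·5/2 + (-176/375)·(-5/8) = 1/2 ✓
b·c²: 31/375·25/4 + (-176/375)·25/64 = 1/3 ✓
b·Ac: (-176/375)·(-125/352) = 1/6 ✓; 3 stages ⇒ order 3.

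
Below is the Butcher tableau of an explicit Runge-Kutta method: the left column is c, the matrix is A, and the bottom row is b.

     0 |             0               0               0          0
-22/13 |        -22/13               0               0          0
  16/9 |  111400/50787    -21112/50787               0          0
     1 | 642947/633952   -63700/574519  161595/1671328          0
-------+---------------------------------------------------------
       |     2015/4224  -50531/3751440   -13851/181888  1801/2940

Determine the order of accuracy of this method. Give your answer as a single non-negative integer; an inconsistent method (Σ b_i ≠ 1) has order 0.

4

b = (2015/4224, -50531/3751440, -13851/181888, 1801/2940)
c = (0, -22/13, 16/9, 1)
Ac = (0, 0, 3248/4617, 1295/3602)
Σ b_i: 2015/4224·1 + (-50531/3751440)·1 + (-13851/181888)·1 + 1801/2940·1 = 1 ✓
b·c: (-50531/3751440)·(-22/13) + (-13851/181888)·16/9 + 1801/2940·1 = 1/2 ✓
b·c²: (-50531/3751440)·484/169 + (-13851/181888)·256/81 + 1801/2940·1 = 1/3 ✓
b·Ac: (-13851/181888)·3248/4617 + 1801/2940·1295/3602 = 1/6 ✓
b·c³: (-50531/3751440)·(-10648/2197) + (-13851/181888)·4096/729 + 1801/2940·1 = 1/4 ✓
b·(c∘Ac): (-13851/181888)·51968/41553 + 1801/2940·1295/3602 = 1/8 ✓
b·Ac²: (-13851/181888)·(-71456/60021) + 1801/2940·(-280/23413) = 1/12 ✓
b·A²c: 1801/2940·245/3602 = 1/24 ✓; 4 stages ⇒ order 4.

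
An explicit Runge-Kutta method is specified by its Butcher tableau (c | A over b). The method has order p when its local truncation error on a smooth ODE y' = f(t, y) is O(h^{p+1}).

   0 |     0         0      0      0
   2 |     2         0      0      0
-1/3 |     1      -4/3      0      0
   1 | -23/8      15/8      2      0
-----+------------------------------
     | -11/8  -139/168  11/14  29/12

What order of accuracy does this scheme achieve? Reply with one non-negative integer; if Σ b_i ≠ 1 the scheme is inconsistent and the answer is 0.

b = (-11/8, -139/168, 11/14, 29/12)
c = (0, 2, -1/3, 1)
Ac = (0, 0, -8/3, 37/12)
Σ b_i: (-11/8)·1 + (-139/168)·1 + 11/14·1 + 29/12·1 = 1 ✓
b·c: (-139/168)·2 + 11/14·(-1/3) + 29/12·1 = 1/2 ✓
b·c²: (-139/168)·4 + 11/14·1/9 + 29/12·1 = -29/36 ≠ 1/3 ⇒ order 2.
b·Ac: 11/14·(-8/3) + 29/12·37/12 = 5399/1008 ≠ 1/6

2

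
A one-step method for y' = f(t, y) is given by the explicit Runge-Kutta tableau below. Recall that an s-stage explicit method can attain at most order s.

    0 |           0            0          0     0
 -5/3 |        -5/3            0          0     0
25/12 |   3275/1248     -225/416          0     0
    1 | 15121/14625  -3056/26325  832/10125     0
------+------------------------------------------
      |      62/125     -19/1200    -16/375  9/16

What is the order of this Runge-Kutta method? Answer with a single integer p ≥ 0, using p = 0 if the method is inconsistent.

b = (62/125, -19/1200, -16/375, 9/16)
c = (0, -5/3, 25/12, 1)
Ac = (0, 0, 375/416, 128/351)
Σ b_i: 62/125·1 + (-19/1200)·1 + (-16/375)·1 + 9/16·1 = 1 ✓
b·c: (-19/1200)·(-5/3) + (-16/375)·25/12 + 9/16·1 = 1/2 ✓
b·c²: (-19/1200)·25/9 + (-16/375)·625/144 + 9/16·1 = 1/3 ✓
b·Ac: (-16/375)·375/416 + 9/16·128/351 = 1/6 ✓
b·c³: (-19/1200)·(-125/27) + (-16/375)·15625/1728 + 9/16·1 = 1/4 ✓
b·(c∘Ac): (-16/375)·3125/1664 + 9/16·128/351 = 1/8 ✓
b·Ac²: (-16/375)·(-625/416) + 9/16·4/117 = 1/12 ✓
b·A²c: 9/16·2/27 = 1/24 ✓; 4 stages ⇒ order 4.

4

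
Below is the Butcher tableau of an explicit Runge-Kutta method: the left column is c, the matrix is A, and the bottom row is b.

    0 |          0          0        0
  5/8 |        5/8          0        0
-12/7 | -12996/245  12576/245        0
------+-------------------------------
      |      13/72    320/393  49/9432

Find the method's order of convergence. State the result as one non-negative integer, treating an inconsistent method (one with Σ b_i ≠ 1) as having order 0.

3

b = (13/72, 320/393, 49/9432)
c = (0, 5/8, -12/7)
Ac = (0, 0, 1572/49)
Σ b_i: 13/72·1 + 320/393·1 + 49/9432·1 = 1 ✓
b·c: 320/393·5/8 + 49/9432·(-12/7) = 1/2 ✓
b·c²: 320/393·25/64 + 49/9432·144/49 = 1/3 ✓
b·Ac: 49/9432·1572/49 = 1/6 ✓; 3 stages ⇒ order 3.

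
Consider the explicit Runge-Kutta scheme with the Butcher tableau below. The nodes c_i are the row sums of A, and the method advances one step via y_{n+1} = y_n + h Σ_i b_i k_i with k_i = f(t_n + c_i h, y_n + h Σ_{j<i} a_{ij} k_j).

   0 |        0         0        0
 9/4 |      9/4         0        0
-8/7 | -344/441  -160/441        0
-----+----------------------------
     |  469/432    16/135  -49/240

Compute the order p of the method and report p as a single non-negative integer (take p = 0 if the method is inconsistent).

b = (469/432, 16/135, -49/240)
c = (0, 9/4, -8/7)
Ac = (0, 0, -40/49)
Σ b_i: 469/432·1 + 16/135·1 + (-49/240)·1 = 1 ✓
b·c: 16/135·9/4 + (-49/240)·(-8/7) = 1/2 ✓
b·c²: 16/135·81/16 + (-49/240)·64/49 = 1/3 ✓
b·Ac: (-49/240)·(-40/49) = 1/6 ✓; 3 stages ⇒ order 3.

3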